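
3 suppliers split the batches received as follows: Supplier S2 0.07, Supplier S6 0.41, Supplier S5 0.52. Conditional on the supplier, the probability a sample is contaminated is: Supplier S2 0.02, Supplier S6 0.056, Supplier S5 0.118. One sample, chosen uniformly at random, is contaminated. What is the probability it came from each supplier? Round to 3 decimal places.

Supplier S2 0.016, Supplier S6 0.268, Supplier S5 0.716

Unnormalized posteriors (prior × likelihood):
  Supplier S2: 0.07 × 0.02 = 0.0014
  Supplier S6: 0.41 × 0.056 = 0.02296
  Supplier S5: 0.52 × 0.118 = 0.06136
Sum = 0.08572.
P(Supplier S2 | contaminated) = 0.0014/0.08572 ≈ 0.016
P(Supplier S6 | contaminated) = 0.02296/0.08572 ≈ 0.268
P(Supplier S5 | contaminated) = 0.06136/0.08572 ≈ 0.716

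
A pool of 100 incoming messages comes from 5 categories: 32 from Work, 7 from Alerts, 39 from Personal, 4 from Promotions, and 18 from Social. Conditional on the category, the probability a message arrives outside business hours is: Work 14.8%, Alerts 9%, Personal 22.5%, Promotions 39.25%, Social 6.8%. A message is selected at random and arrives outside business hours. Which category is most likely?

Unnormalized posteriors (prior × likelihood):
  Work: 0.32 × 0.148 = 0.04736
  Alerts: 0.07 × 0.09 = 0.0063
  Personal: 0.39 × 0.225 = 0.08775
  Promotions: 0.04 × 0.3925 = 0.0157
  Social: 0.18 × 0.068 = 0.01224
Normalizing constant = 0.16935.
Largest term belongs to Personal, so Personal is most probable.

Personal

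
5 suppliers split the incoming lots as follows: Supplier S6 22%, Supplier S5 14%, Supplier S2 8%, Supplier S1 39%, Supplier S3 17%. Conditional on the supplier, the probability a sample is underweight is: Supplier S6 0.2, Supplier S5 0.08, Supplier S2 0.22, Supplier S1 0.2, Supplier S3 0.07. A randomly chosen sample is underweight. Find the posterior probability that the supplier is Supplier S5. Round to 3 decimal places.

0.069

Prior × likelihood for each hypothesis:
  Supplier S6: 0.22 × 0.2 = 0.044
  Supplier S5: 0.14 × 0.08 = 0.0112
  Supplier S2: 0.08 × 0.22 = 0.0176
  Supplier S1: 0.39 × 0.2 = 0.078
  Supplier S3: 0.17 × 0.07 = 0.0119
Total = 0.1627.
P(Supplier S5 | evidence) = 0.0112 / 0.1627 ≈ 0.069.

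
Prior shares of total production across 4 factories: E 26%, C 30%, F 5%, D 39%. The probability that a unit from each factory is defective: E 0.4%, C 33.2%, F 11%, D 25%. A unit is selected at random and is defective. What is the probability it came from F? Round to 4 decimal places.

Prior × likelihood for each hypothesis:
  E: 0.26 × 0.004 = 0.00104
  C: 0.3 × 0.332 = 0.0996
  F: 0.05 × 0.11 = 0.0055
  D: 0.39 × 0.25 = 0.0975
Normalizing constant = 0.20364.
P(F | evidence) = 0.0055 / 0.20364 ≈ 0.0270.

0.0270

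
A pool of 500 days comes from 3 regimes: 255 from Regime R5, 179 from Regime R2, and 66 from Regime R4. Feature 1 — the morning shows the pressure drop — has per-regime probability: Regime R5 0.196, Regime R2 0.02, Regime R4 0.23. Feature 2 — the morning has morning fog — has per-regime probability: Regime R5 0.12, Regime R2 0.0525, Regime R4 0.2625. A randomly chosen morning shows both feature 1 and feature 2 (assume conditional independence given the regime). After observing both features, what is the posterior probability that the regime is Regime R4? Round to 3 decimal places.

Prior × likelihood for each hypothesis:
  Regime R5: 0.51 × 0.196 × 0.12 = 0.0119952
  Regime R2: 0.358 × 0.02 × 0.0525 = 0.0003759
  Regime R4: 0.132 × 0.23 × 0.2625 = 0.0079695
Normalizing constant = 0.0203406.
P(Regime R4 | evidence) = 0.0079695 / 0.0203406 ≈ 0.392.

0.392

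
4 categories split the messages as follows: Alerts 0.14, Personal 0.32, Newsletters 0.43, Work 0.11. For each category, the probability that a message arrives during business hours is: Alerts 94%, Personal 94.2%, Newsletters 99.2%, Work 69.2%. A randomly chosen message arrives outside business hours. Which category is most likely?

Taking complements, P(off-hours | each) = Alerts 0.06, Personal 0.058, Newsletters 0.008, Work 0.308.
Prior × likelihood for each hypothesis:
  Alerts: 0.14 × 0.06 = 0.0084
  Personal: 0.32 × 0.058 = 0.01856
  Newsletters: 0.43 × 0.008 = 0.00344
  Work: 0.11 × 0.308 = 0.03388
Normalizing constant = 0.06428.
Largest term belongs to Work, so Work is most probable.

Work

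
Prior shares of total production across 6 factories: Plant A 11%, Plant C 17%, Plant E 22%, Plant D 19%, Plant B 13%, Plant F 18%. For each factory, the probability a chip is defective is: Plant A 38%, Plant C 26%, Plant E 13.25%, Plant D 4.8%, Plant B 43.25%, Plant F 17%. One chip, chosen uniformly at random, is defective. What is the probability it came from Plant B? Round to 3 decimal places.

0.266

Unnormalized posteriors (prior × likelihood):
  Plant A: 0.11 × 0.38 = 0.0418
  Plant C: 0.17 × 0.26 = 0.0442
  Plant E: 0.22 × 0.1325 = 0.02915
  Plant D: 0.19 × 0.048 = 0.00912
  Plant B: 0.13 × 0.4325 = 0.056225
  Plant F: 0.18 × 0.17 = 0.0306
Sum = 0.211095.
P(Plant B | evidence) = 0.056225 / 0.211095 ≈ 0.266.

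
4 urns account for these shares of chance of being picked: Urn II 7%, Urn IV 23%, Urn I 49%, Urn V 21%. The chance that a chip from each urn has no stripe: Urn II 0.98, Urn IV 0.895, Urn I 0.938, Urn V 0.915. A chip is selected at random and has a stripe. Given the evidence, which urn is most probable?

Taking complements, P(striped | each) = Urn II 0.02, Urn IV 0.105, Urn I 0.062, Urn V 0.085.
By Bayes' rule, posterior ∝ prior × likelihood:
  Urn II: 0.07 × 0.02 = 0.0014
  Urn IV: 0.23 × 0.105 = 0.02415
  Urn I: 0.49 × 0.062 = 0.03038
  Urn V: 0.21 × 0.085 = 0.01785
Normalizing constant = 0.07378.
Largest term belongs to Urn I, so Urn I is most probable.

Urn I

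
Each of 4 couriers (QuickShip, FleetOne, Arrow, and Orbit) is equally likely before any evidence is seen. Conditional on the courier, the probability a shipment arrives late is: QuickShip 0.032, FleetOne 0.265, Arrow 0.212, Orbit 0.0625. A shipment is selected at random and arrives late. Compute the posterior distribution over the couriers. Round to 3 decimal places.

QuickShip 0.056, FleetOne 0.464, Arrow 0.371, Orbit 0.109

Since the prior is uniform, the posterior is proportional to the likelihood:
  QuickShip: 0.032
  FleetOne: 0.265
  Arrow: 0.212
  Orbit: 0.0625
Normalizing constant = 0.5715.
P(QuickShip | late) = 0.032/0.5715 ≈ 0.056
P(FleetOne | late) = 0.265/0.5715 ≈ 0.464
P(Arrow | late) = 0.212/0.5715 ≈ 0.371
P(Orbit | late) = 0.0625/0.5715 ≈ 0.109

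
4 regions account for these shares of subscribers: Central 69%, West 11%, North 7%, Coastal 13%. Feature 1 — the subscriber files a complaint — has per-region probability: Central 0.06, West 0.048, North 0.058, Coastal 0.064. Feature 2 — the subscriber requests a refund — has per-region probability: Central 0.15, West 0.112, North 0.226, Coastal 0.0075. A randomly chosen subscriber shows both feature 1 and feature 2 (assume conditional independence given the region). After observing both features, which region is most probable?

Central

By Bayes' rule, posterior ∝ prior × likelihood:
  Central: 0.69 × 0.06 × 0.15 = 0.00621
  West: 0.11 × 0.048 × 0.112 = 0.00059136
  North: 0.07 × 0.058 × 0.226 = 0.00091756
  Coastal: 0.13 × 0.064 × 0.0075 = 0.0000624
Sum = 0.00778132.
Largest term belongs to Central, so Central is most probable.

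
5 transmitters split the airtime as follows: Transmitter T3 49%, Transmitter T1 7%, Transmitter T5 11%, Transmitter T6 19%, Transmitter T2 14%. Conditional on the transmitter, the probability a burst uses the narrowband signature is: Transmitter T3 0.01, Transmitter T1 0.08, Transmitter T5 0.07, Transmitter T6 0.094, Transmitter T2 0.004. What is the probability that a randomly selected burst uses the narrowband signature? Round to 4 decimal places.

0.0366

Prior × likelihood for each hypothesis:
  Transmitter T3: 0.49 × 0.01 = 0.0049
  Transmitter T1: 0.07 × 0.08 = 0.0056
  Transmitter T5: 0.11 × 0.07 = 0.0077
  Transmitter T6: 0.19 × 0.094 = 0.01786
  Transmitter T2: 0.14 × 0.004 = 0.00056
P(narrowband) = 0.0049 + 0.0056 + 0.0077 + 0.01786 + 0.00056 = 0.03662 → 0.0366.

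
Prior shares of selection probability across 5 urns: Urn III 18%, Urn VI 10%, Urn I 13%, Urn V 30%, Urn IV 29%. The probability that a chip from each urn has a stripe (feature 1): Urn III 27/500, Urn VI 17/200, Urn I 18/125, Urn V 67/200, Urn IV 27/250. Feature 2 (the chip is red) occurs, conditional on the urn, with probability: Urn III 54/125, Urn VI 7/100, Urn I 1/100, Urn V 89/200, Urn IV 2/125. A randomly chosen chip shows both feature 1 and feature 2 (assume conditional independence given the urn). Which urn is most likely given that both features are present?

Unnormalized posteriors (prior × likelihood):
  Urn III: 0.18 × 0.054 × 0.432 = 0.00419904
  Urn VI: 0.1 × 0.085 × 0.07 = 0.000595
  Urn I: 0.13 × 0.144 × 0.01 = 0.0001872
  Urn V: 0.3 × 0.335 × 0.445 = 0.0447225
  Urn IV: 0.29 × 0.108 × 0.016 = 0.00050112
Total = 0.05020486.
Largest term belongs to Urn V, so Urn V is most probable.

Urn V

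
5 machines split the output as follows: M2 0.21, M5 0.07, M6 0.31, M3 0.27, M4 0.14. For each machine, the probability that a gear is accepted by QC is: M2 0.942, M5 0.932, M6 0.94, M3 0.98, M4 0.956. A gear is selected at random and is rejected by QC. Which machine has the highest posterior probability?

M6

Taking complements, P(rejected | each) = M2 0.058, M5 0.068, M6 0.06, M3 0.02, M4 0.044.
Prior × likelihood for each hypothesis:
  M2: 0.21 × 0.058 = 0.01218
  M5: 0.07 × 0.068 = 0.00476
  M6: 0.31 × 0.06 = 0.0186
  M3: 0.27 × 0.02 = 0.0054
  M4: 0.14 × 0.044 = 0.00616
Sum = 0.0471.
Largest term belongs to M6, so M6 is most probable.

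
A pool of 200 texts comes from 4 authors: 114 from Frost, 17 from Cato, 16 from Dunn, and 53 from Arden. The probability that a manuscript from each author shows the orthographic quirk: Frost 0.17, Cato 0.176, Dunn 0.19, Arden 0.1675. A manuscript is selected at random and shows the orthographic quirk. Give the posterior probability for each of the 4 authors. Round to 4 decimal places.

Prior × likelihood for each hypothesis:
  Frost: 0.57 × 0.17 = 0.0969
  Cato: 0.085 × 0.176 = 0.01496
  Dunn: 0.08 × 0.19 = 0.0152
  Arden: 0.265 × 0.1675 = 0.0443875
Normalizing constant = 0.1714475.
P(Frost | quirk) = 0.0969/0.1714475 ≈ 0.5652
P(Cato | quirk) = 0.01496/0.1714475 ≈ 0.0873
P(Dunn | quirk) = 0.0152/0.1714475 ≈ 0.0887
P(Arden | quirk) = 0.0443875/0.1714475 ≈ 0.2589

Frost 0.5652, Cato 0.0873, Dunn 0.0887, Arden 0.2589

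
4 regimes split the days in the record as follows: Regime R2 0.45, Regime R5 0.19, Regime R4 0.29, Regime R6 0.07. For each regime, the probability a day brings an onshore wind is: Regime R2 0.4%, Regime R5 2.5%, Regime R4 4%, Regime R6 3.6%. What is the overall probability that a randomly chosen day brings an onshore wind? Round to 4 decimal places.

By Bayes' rule, posterior ∝ prior × likelihood:
  Regime R2: 0.45 × 0.004 = 0.0018
  Regime R5: 0.19 × 0.025 = 0.00475
  Regime R4: 0.29 × 0.04 = 0.0116
  Regime R6: 0.07 × 0.036 = 0.00252
P(onshore) = 0.0018 + 0.00475 + 0.0116 + 0.00252 = 0.02067 → 0.0207.

0.0207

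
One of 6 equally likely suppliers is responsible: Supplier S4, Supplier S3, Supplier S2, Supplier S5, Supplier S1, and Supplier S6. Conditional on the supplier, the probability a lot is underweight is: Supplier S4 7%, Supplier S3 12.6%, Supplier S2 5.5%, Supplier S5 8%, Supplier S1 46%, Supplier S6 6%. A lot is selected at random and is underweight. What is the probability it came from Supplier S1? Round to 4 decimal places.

0.5405

With a uniform prior (1/6 each), posterior ∝ likelihood:
  Supplier S4: 0.07
  Supplier S3: 0.126
  Supplier S2: 0.055
  Supplier S5: 0.08
  Supplier S1: 0.46
  Supplier S6: 0.06
Sum = 0.851.
P(Supplier S1 | evidence) = 0.46 / 0.851 ≈ 0.5405.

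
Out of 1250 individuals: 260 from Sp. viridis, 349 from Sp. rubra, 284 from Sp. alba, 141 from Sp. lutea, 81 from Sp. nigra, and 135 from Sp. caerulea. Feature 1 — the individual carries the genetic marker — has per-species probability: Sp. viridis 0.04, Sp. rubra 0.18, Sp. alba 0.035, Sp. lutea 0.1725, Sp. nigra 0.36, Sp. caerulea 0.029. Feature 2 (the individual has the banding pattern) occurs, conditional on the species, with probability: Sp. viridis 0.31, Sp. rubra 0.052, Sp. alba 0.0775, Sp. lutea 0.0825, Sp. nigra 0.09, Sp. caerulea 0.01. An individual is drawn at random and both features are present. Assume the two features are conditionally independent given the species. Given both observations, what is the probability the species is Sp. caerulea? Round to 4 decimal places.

0.0033

Prior × likelihood for each hypothesis:
  Sp. viridis: 0.208 × 0.04 × 0.31 = 0.0025792
  Sp. rubra: 0.2792 × 0.18 × 0.052 = 0.002613312
  Sp. alba: 0.2272 × 0.035 × 0.0775 = 0.00061628
  Sp. lutea: 0.1128 × 0.1725 × 0.0825 = 0.001605285
  Sp. nigra: 0.0648 × 0.36 × 0.09 = 0.00209952
  Sp. caerulea: 0.108 × 0.029 × 0.01 = 0.00003132
Sum = 0.009544917.
P(Sp. caerulea | evidence) = 0.00003132 / 0.009544917 ≈ 0.0033.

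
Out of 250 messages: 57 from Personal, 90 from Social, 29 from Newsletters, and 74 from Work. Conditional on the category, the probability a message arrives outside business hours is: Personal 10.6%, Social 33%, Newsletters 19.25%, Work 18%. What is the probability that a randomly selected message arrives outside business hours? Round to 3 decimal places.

Prior × likelihood for each hypothesis:
  Personal: 0.228 × 0.106 = 0.024168
  Social: 0.36 × 0.33 = 0.1188
  Newsletters: 0.116 × 0.1925 = 0.02233
  Work: 0.296 × 0.18 = 0.05328
P(off-hours) = 0.024168 + 0.1188 + 0.02233 + 0.05328 = 0.218578 → 0.219.

0.219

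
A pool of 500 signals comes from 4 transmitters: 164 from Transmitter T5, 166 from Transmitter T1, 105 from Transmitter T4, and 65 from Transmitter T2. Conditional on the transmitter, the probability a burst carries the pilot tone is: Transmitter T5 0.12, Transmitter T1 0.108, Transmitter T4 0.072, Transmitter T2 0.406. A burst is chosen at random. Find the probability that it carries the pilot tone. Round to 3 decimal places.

0.143

By Bayes' rule, posterior ∝ prior × likelihood:
  Transmitter T5: 0.328 × 0.12 = 0.03936
  Transmitter T1: 0.332 × 0.108 = 0.035856
  Transmitter T4: 0.21 × 0.072 = 0.01512
  Transmitter T2: 0.13 × 0.406 = 0.05278
P(pilot) = 0.03936 + 0.035856 + 0.01512 + 0.05278 = 0.143116 → 0.143.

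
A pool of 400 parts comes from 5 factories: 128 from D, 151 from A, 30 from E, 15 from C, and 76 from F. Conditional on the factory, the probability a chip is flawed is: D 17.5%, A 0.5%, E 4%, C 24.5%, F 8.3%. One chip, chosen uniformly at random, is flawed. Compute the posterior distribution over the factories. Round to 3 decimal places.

Unnormalized posteriors (prior × likelihood):
  D: 0.32 × 0.175 = 0.056
  A: 0.3775 × 0.005 = 0.0018875
  E: 0.075 × 0.04 = 0.003
  C: 0.0375 × 0.245 = 0.0091875
  F: 0.19 × 0.083 = 0.01577
Total = 0.085845.
P(D | flawed) = 0.056/0.085845 ≈ 0.652
P(A | flawed) = 0.0018875/0.085845 ≈ 0.022
P(E | flawed) = 0.003/0.085845 ≈ 0.035
P(C | flawed) = 0.0091875/0.085845 ≈ 0.107
P(F | flawed) = 0.01577/0.085845 ≈ 0.184

D 0.652, A 0.022, E 0.035, C 0.107, F 0.184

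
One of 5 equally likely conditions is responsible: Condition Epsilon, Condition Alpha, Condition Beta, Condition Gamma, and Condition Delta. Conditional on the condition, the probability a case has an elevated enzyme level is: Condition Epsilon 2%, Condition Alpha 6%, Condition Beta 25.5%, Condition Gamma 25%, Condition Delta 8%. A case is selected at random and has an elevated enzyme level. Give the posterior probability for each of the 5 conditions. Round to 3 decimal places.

Since the prior is uniform, the posterior is proportional to the likelihood:
  Condition Epsilon: 0.02
  Condition Alpha: 0.06
  Condition Beta: 0.255
  Condition Gamma: 0.25
  Condition Delta: 0.08
Normalizing constant = 0.665.
P(Condition Epsilon | elevated) = 0.02/0.665 ≈ 0.030
P(Condition Alpha | elevated) = 0.06/0.665 ≈ 0.090
P(Condition Beta | elevated) = 0.255/0.665 ≈ 0.383
P(Condition Gamma | elevated) = 0.25/0.665 ≈ 0.376
P(Condition Delta | elevated) = 0.08/0.665 ≈ 0.120
(Check: 0.030+0.090+0.383+0.376+0.120 = 0.999.)

Condition Epsilon 0.030, Condition Alpha 0.090, Condition Beta 0.383, Condition Gamma 0.376, Condition Delta 0.120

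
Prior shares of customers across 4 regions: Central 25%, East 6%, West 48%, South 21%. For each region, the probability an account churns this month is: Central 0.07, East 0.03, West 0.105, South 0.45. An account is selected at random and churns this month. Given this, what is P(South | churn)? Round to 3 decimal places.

0.576

Unnormalized posteriors (prior × likelihood):
  Central: 0.25 × 0.07 = 0.0175
  East: 0.06 × 0.03 = 0.0018
  West: 0.48 × 0.105 = 0.0504
  South: 0.21 × 0.45 = 0.0945
Total = 0.1642.
P(South | evidence) = 0.0945 / 0.1642 ≈ 0.576.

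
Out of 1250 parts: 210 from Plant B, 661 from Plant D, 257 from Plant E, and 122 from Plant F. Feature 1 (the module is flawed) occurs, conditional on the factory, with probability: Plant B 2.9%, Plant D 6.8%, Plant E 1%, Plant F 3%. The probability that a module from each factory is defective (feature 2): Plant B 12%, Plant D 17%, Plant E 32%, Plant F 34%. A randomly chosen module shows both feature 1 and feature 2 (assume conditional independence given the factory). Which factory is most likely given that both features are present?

Unnormalized posteriors (prior × likelihood):
  Plant B: 0.168 × 0.029 × 0.12 = 0.00058464
  Plant D: 0.5288 × 0.068 × 0.17 = 0.006112928
  Plant E: 0.2056 × 0.01 × 0.32 = 0.00065792
  Plant F: 0.0976 × 0.03 × 0.34 = 0.00099552
Total = 0.008351008.
Largest term belongs to Plant D, so Plant D is most probable.

Plant D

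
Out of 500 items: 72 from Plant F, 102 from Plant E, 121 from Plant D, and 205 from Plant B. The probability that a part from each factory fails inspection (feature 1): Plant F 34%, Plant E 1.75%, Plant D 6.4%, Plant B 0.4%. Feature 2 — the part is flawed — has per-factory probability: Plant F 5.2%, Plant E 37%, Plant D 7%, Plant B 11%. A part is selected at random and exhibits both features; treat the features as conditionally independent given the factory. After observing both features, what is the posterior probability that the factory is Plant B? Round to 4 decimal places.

Unnormalized posteriors (prior × likelihood):
  Plant F: 0.144 × 0.34 × 0.052 = 0.00254592
  Plant E: 0.204 × 0.0175 × 0.37 = 0.0013209
  Plant D: 0.242 × 0.064 × 0.07 = 0.00108416
  Plant B: 0.41 × 0.004 × 0.11 = 0.0001804
Normalizing constant = 0.00513138.
P(Plant B | evidence) = 0.0001804 / 0.00513138 ≈ 0.0352.

0.0352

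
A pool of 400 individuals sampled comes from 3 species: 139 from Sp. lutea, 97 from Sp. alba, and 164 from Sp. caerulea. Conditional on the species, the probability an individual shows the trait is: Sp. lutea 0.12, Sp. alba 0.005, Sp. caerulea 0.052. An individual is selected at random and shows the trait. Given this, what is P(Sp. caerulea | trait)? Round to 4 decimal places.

Compute prior × likelihood for every hypothesis:
  Sp. lutea: 0.3475 × 0.12 = 0.0417
  Sp. alba: 0.2425 × 0.005 = 0.0012125
  Sp. caerulea: 0.41 × 0.052 = 0.02132
Sum = 0.0642325.
P(Sp. caerulea | evidence) = 0.02132 / 0.0642325 ≈ 0.3319.

0.3319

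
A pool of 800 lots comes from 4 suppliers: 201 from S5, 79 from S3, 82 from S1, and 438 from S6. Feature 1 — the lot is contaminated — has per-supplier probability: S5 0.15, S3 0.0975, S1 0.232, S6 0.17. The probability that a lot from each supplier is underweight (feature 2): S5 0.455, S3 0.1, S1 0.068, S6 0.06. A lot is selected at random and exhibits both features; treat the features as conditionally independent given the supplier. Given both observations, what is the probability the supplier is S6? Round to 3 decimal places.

0.221

By Bayes' rule, posterior ∝ prior × likelihood:
  S5: 0.25125 × 0.15 × 0.455 = 0.0171478125
  S3: 0.09875 × 0.0975 × 0.1 = 0.0009628125
  S1: 0.1025 × 0.232 × 0.068 = 0.00161704
  S6: 0.5475 × 0.17 × 0.06 = 0.0055845
Normalizing constant = 0.025312165.
P(S6 | evidence) = 0.0055845 / 0.025312165 ≈ 0.221.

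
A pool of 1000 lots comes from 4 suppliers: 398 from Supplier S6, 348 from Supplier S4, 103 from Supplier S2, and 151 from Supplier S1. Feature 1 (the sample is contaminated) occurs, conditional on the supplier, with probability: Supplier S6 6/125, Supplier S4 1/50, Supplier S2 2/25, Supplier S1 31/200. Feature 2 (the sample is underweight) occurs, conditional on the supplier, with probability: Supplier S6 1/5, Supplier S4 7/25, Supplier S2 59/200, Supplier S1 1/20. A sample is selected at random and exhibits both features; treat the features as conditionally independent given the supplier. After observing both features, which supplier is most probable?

Supplier S6

By Bayes' rule, posterior ∝ prior × likelihood:
  Supplier S6: 0.398 × 0.048 × 0.2 = 0.0038208
  Supplier S4: 0.348 × 0.02 × 0.28 = 0.0019488
  Supplier S2: 0.103 × 0.08 × 0.295 = 0.0024308
  Supplier S1: 0.151 × 0.155 × 0.05 = 0.00117025
Normalizing constant = 0.00937065.
Largest term belongs to Supplier S6, so Supplier S6 is most probable.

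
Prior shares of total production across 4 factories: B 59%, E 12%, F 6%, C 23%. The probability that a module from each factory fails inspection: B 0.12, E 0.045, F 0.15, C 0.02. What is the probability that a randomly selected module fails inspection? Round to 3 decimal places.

0.090

By Bayes' rule, posterior ∝ prior × likelihood:
  B: 0.59 × 0.12 = 0.0708
  E: 0.12 × 0.045 = 0.0054
  F: 0.06 × 0.15 = 0.009
  C: 0.23 × 0.02 = 0.0046
P(nonconforming) = 0.0708 + 0.0054 + 0.009 + 0.0046 = 0.0898 → 0.090.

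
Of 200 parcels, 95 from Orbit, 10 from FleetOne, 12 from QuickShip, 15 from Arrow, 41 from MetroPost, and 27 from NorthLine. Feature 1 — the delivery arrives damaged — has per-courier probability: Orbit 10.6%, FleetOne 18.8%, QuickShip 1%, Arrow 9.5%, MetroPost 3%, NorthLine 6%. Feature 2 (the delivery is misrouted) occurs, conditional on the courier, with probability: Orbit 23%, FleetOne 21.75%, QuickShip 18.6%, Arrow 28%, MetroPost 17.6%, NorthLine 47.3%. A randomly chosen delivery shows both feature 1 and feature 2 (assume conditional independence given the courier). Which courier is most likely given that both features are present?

Orbit

Prior × likelihood for each hypothesis:
  Orbit: 0.475 × 0.106 × 0.23 = 0.0115805
  FleetOne: 0.05 × 0.188 × 0.2175 = 0.0020445
  QuickShip: 0.06 × 0.01 × 0.186 = 0.0001116
  Arrow: 0.075 × 0.095 × 0.28 = 0.001995
  MetroPost: 0.205 × 0.03 × 0.176 = 0.0010824
  NorthLine: 0.135 × 0.06 × 0.473 = 0.0038313
Total = 0.0206453.
Largest term belongs to Orbit, so Orbit is most probable.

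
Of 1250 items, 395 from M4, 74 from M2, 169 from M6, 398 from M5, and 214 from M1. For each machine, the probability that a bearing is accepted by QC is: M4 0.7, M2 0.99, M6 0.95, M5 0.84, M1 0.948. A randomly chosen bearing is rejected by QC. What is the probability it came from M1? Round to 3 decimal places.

Taking complements, P(rejected | each) = M4 0.3, M2 0.01, M6 0.05, M5 0.16, M1 0.052.
Unnormalized posteriors (prior × likelihood):
  M4: 0.316 × 0.3 = 0.0948
  M2: 0.0592 × 0.01 = 0.000592
  M6: 0.1352 × 0.05 = 0.00676
  M5: 0.3184 × 0.16 = 0.050944
  M1: 0.1712 × 0.052 = 0.0089024
Normalizing constant = 0.1619984.
P(M1 | evidence) = 0.0089024 / 0.1619984 ≈ 0.055.

0.055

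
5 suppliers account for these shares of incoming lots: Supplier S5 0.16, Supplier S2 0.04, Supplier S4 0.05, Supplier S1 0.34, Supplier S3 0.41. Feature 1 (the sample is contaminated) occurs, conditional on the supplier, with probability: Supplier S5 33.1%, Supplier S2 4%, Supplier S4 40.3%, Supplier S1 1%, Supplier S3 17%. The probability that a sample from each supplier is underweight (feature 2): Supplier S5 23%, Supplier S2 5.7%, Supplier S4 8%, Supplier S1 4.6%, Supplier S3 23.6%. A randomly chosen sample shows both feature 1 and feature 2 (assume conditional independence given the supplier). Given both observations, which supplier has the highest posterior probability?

Supplier S3

Unnormalized posteriors (prior × likelihood):
  Supplier S5: 0.16 × 0.331 × 0.23 = 0.0121808
  Supplier S2: 0.04 × 0.04 × 0.057 = 0.0000912
  Supplier S4: 0.05 × 0.403 × 0.08 = 0.001612
  Supplier S1: 0.34 × 0.01 × 0.046 = 0.0001564
  Supplier S3: 0.41 × 0.17 × 0.236 = 0.0164492
Sum = 0.0304896.
Largest term belongs to Supplier S3, so Supplier S3 is most probable.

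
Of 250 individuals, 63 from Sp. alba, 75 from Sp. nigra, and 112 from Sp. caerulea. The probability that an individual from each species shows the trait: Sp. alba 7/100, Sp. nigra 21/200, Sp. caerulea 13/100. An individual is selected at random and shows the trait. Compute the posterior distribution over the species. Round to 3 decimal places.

By Bayes' rule, posterior ∝ prior × likelihood:
  Sp. alba: 0.252 × 0.07 = 0.01764
  Sp. nigra: 0.3 × 0.105 = 0.0315
  Sp. caerulea: 0.448 × 0.13 = 0.05824
Sum = 0.10738.
P(Sp. alba | trait) = 0.01764/0.10738 ≈ 0.164
P(Sp. nigra | trait) = 0.0315/0.10738 ≈ 0.293
P(Sp. caerulea | trait) = 0.05824/0.10738 ≈ 0.542
(Check: 0.164+0.293+0.542 = 0.999.)

Sp. alba 0.164, Sp. nigra 0.293, Sp. caerulea 0.542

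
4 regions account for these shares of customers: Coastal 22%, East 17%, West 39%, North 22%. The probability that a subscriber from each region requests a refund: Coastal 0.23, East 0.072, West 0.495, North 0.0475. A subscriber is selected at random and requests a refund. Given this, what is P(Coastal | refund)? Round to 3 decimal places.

Unnormalized posteriors (prior × likelihood):
  Coastal: 0.22 × 0.23 = 0.0506
  East: 0.17 × 0.072 = 0.01224
  West: 0.39 × 0.495 = 0.19305
  North: 0.22 × 0.0475 = 0.01045
Sum = 0.26634.
P(Coastal | evidence) = 0.0506 / 0.26634 ≈ 0.190.

0.190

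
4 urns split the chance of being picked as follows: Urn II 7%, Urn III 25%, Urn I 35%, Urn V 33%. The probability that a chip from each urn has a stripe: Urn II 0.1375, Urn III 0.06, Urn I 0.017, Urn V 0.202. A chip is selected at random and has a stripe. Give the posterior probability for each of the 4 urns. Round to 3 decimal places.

Urn II 0.099, Urn III 0.154, Urn I 0.061, Urn V 0.686

Compute prior × likelihood for every hypothesis:
  Urn II: 0.07 × 0.1375 = 0.009625
  Urn III: 0.25 × 0.06 = 0.015
  Urn I: 0.35 × 0.017 = 0.00595
  Urn V: 0.33 × 0.202 = 0.06666
Total = 0.097235.
P(Urn II | striped) = 0.009625/0.097235 ≈ 0.099
P(Urn III | striped) = 0.015/0.097235 ≈ 0.154
P(Urn I | striped) = 0.00595/0.097235 ≈ 0.061
P(Urn V | striped) = 0.06666/0.097235 ≈ 0.686
(Check: 0.099+0.154+0.061+0.686 = 1.000.)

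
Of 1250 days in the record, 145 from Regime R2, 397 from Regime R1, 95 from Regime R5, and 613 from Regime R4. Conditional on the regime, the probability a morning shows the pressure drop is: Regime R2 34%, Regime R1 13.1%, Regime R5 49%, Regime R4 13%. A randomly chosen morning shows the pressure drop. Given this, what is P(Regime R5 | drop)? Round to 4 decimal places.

0.2046

By Bayes' rule, posterior ∝ prior × likelihood:
  Regime R2: 0.116 × 0.34 = 0.03944
  Regime R1: 0.3176 × 0.131 = 0.0416056
  Regime R5: 0.076 × 0.49 = 0.03724
  Regime R4: 0.4904 × 0.13 = 0.063752
Normalizing constant = 0.1820376.
P(Regime R5 | evidence) = 0.03724 / 0.1820376 ≈ 0.2046.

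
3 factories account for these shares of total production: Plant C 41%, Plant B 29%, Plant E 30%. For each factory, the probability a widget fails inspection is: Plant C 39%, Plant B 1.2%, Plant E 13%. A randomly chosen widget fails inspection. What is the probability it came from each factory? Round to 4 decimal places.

Compute prior × likelihood for every hypothesis:
  Plant C: 0.41 × 0.39 = 0.1599
  Plant B: 0.29 × 0.012 = 0.00348
  Plant E: 0.3 × 0.13 = 0.039
Sum = 0.20238.
P(Plant C | nonconforming) = 0.1599/0.20238 ≈ 0.7901
P(Plant B | nonconforming) = 0.00348/0.20238 ≈ 0.0172
P(Plant E | nonconforming) = 0.039/0.20238 ≈ 0.1927

Plant C 0.7901, Plant B 0.0172, Plant E 0.1927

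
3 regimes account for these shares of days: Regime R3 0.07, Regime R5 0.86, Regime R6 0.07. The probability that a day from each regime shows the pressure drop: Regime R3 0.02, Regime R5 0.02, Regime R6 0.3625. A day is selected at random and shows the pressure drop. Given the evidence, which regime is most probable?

Regime R6

Unnormalized posteriors (prior × likelihood):
  Regime R3: 0.07 × 0.02 = 0.0014
  Regime R5: 0.86 × 0.02 = 0.0172
  Regime R6: 0.07 × 0.3625 = 0.025375
Sum = 0.043975.
Largest term belongs to Regime R6, so Regime R6 is most probable.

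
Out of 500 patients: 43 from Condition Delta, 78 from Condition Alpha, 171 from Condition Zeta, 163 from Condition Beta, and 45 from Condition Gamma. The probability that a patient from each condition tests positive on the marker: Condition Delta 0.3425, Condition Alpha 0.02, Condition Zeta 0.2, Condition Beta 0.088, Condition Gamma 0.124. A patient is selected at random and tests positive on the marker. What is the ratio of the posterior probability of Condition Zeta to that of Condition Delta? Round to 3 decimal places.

2.322

By Bayes' rule, posterior ∝ prior × likelihood:
  Condition Delta: 0.086 × 0.3425 = 0.029455
  Condition Alpha: 0.156 × 0.02 = 0.00312
  Condition Zeta: 0.342 × 0.2 = 0.0684
  Condition Beta: 0.326 × 0.088 = 0.028688
  Condition Gamma: 0.09 × 0.124 = 0.01116
Total = 0.140823.
The ratio is 0.0684 / 0.029455 (the normalizer cancels) = 2.322.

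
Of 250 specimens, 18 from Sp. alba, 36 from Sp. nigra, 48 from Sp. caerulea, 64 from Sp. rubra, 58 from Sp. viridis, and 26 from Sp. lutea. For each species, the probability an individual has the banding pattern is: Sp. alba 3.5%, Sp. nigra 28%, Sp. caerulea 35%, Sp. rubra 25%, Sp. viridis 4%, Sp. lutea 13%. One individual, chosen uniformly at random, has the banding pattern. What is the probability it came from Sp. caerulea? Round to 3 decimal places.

0.341

By Bayes' rule, posterior ∝ prior × likelihood:
  Sp. alba: 0.072 × 0.035 = 0.00252
  Sp. nigra: 0.144 × 0.28 = 0.04032
  Sp. caerulea: 0.192 × 0.35 = 0.0672
  Sp. rubra: 0.256 × 0.25 = 0.064
  Sp. viridis: 0.232 × 0.04 = 0.00928
  Sp. lutea: 0.104 × 0.13 = 0.01352
Normalizing constant = 0.19684.
P(Sp. caerulea | evidence) = 0.0672 / 0.19684 ≈ 0.341.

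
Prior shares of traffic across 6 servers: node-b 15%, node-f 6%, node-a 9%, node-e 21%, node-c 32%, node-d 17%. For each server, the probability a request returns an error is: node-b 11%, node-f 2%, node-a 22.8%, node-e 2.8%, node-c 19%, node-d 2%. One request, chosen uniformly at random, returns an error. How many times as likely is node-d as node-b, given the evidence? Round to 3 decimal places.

0.206

Unnormalized posteriors (prior × likelihood):
  node-b: 0.15 × 0.11 = 0.0165
  node-f: 0.06 × 0.02 = 0.0012
  node-a: 0.09 × 0.228 = 0.02052
  node-e: 0.21 × 0.028 = 0.00588
  node-c: 0.32 × 0.19 = 0.0608
  node-d: 0.17 × 0.02 = 0.0034
Normalizing constant = 0.1083.
The ratio is 0.0034 / 0.0165 (the normalizer cancels) = 0.206.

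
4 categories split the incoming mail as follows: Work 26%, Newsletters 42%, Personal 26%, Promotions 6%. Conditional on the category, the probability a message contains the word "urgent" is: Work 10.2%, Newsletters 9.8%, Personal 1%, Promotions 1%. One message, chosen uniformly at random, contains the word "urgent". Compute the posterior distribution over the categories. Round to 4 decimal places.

Work 0.3742, Newsletters 0.5807, Personal 0.0367, Promotions 0.0085

Prior × likelihood for each hypothesis:
  Work: 0.26 × 0.102 = 0.02652
  Newsletters: 0.42 × 0.098 = 0.04116
  Personal: 0.26 × 0.01 = 0.0026
  Promotions: 0.06 × 0.01 = 0.0006
Normalizing constant = 0.07088.
P(Work | urgent-flag) = 0.02652/0.07088 ≈ 0.3742
P(Newsletters | urgent-flag) = 0.04116/0.07088 ≈ 0.5807
P(Personal | urgent-flag) = 0.0026/0.07088 ≈ 0.0367
P(Promotions | urgent-flag) = 0.0006/0.07088 ≈ 0.0085
(Check: 0.3742+0.5807+0.0367+0.0085 = 1.0001.)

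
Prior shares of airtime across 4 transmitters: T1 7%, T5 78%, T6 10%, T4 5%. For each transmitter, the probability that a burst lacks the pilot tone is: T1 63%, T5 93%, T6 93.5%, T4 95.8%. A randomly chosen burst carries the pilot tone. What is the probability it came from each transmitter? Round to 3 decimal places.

Taking complements, P(pilot | each) = T1 0.37, T5 0.07, T6 0.065, T4 0.042.
Prior × likelihood for each hypothesis:
  T1: 0.07 × 0.37 = 0.0259
  T5: 0.78 × 0.07 = 0.0546
  T6: 0.1 × 0.065 = 0.0065
  T4: 0.05 × 0.042 = 0.0021
Total = 0.0891.
P(T1 | pilot) = 0.0259/0.0891 ≈ 0.291
P(T5 | pilot) = 0.0546/0.0891 ≈ 0.613
P(T6 | pilot) = 0.0065/0.0891 ≈ 0.073
P(T4 | pilot) = 0.0021/0.0891 ≈ 0.024
(Check: 0.291+0.613+0.073+0.024 = 1.001.)

T1 0.291, T5 0.613, T6 0.073, T4 0.024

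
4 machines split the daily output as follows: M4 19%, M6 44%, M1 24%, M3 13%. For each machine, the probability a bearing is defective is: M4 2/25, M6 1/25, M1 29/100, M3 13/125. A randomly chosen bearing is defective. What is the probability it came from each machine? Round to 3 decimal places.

Unnormalized posteriors (prior × likelihood):
  M4: 0.19 × 0.08 = 0.0152
  M6: 0.44 × 0.04 = 0.0176
  M1: 0.24 × 0.29 = 0.0696
  M3: 0.13 × 0.104 = 0.01352
Normalizing constant = 0.11592.
P(M4 | defective) = 0.0152/0.11592 ≈ 0.131
P(M6 | defective) = 0.0176/0.11592 ≈ 0.152
P(M1 | defective) = 0.0696/0.11592 ≈ 0.600
P(M3 | defective) = 0.01352/0.11592 ≈ 0.117

M4 0.131, M6 0.152, M1 0.600, M3 0.117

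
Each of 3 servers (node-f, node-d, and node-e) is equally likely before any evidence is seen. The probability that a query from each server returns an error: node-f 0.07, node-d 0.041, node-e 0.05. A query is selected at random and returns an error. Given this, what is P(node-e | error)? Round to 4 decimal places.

Since the prior is uniform, the posterior is proportional to the likelihood:
  node-f: 0.07
  node-d: 0.041
  node-e: 0.05
Normalizing constant = 0.161.
P(node-e | evidence) = 0.05 / 0.161 ≈ 0.3106.

0.3106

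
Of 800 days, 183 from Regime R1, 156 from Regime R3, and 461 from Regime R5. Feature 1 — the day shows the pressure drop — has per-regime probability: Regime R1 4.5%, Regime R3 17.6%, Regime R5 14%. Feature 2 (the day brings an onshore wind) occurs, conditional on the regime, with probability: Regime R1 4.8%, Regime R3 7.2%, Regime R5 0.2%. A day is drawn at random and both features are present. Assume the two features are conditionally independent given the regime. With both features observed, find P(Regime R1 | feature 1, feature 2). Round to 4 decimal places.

Unnormalized posteriors (prior × likelihood):
  Regime R1: 0.22875 × 0.045 × 0.048 = 0.0004941
  Regime R3: 0.195 × 0.176 × 0.072 = 0.00247104
  Regime R5: 0.57625 × 0.14 × 0.002 = 0.00016135
Normalizing constant = 0.00312649.
P(Regime R1 | evidence) = 0.0004941 / 0.00312649 ≈ 0.1580.

0.1580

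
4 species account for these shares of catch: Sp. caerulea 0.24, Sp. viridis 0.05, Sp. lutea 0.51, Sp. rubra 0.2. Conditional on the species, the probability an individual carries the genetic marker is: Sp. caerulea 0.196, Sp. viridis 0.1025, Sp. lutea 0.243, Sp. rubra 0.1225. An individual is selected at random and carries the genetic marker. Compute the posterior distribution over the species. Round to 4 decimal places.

Sp. caerulea 0.2345, Sp. viridis 0.0255, Sp. lutea 0.6178, Sp. rubra 0.1221

By Bayes' rule, posterior ∝ prior × likelihood:
  Sp. caerulea: 0.24 × 0.196 = 0.04704
  Sp. viridis: 0.05 × 0.1025 = 0.005125
  Sp. lutea: 0.51 × 0.243 = 0.12393
  Sp. rubra: 0.2 × 0.1225 = 0.0245
Normalizing constant = 0.200595.
P(Sp. caerulea | marker) = 0.04704/0.200595 ≈ 0.2345
P(Sp. viridis | marker) = 0.005125/0.200595 ≈ 0.0255
P(Sp. lutea | marker) = 0.12393/0.200595 ≈ 0.6178
P(Sp. rubra | marker) = 0.0245/0.200595 ≈ 0.1221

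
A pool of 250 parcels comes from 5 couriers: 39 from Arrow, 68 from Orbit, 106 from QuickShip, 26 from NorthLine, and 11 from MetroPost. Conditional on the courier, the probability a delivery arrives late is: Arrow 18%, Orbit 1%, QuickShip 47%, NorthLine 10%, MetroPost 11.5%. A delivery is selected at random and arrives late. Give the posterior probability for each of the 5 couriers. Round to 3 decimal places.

Arrow 0.114, Orbit 0.011, QuickShip 0.812, NorthLine 0.042, MetroPost 0.021

By Bayes' rule, posterior ∝ prior × likelihood:
  Arrow: 0.156 × 0.18 = 0.02808
  Orbit: 0.272 × 0.01 = 0.00272
  QuickShip: 0.424 × 0.47 = 0.19928
  NorthLine: 0.104 × 0.1 = 0.0104
  MetroPost: 0.044 × 0.115 = 0.00506
Normalizing constant = 0.24554.
P(Arrow | late) = 0.02808/0.24554 ≈ 0.114
P(Orbit | late) = 0.00272/0.24554 ≈ 0.011
P(QuickShip | late) = 0.19928/0.24554 ≈ 0.812
P(NorthLine | late) = 0.0104/0.24554 ≈ 0.042
P(MetroPost | late) = 0.00506/0.24554 ≈ 0.021
(Check: 0.114+0.011+0.812+0.042+0.021 = 1.000.)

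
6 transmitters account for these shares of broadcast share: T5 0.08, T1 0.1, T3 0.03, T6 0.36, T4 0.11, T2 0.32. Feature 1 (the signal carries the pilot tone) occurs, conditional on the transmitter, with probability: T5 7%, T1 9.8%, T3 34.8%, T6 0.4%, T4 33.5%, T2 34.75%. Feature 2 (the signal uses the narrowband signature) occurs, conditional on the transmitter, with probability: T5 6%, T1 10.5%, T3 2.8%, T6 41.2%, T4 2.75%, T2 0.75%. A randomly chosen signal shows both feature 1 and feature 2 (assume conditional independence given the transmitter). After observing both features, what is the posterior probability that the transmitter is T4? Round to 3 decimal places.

0.247

Prior × likelihood for each hypothesis:
  T5: 0.08 × 0.07 × 0.06 = 0.000336
  T1: 0.1 × 0.098 × 0.105 = 0.001029
  T3: 0.03 × 0.348 × 0.028 = 0.00029232
  T6: 0.36 × 0.004 × 0.412 = 0.00059328
  T4: 0.11 × 0.335 × 0.0275 = 0.001013375
  T2: 0.32 × 0.3475 × 0.0075 = 0.000834
Normalizing constant = 0.004097975.
P(T4 | evidence) = 0.001013375 / 0.004097975 ≈ 0.247.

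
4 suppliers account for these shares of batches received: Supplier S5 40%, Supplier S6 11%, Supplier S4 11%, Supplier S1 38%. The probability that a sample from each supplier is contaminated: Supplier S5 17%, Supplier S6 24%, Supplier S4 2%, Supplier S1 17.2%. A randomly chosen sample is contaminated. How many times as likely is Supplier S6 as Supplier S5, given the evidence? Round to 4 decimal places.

0.3882

Prior × likelihood for each hypothesis:
  Supplier S5: 0.4 × 0.17 = 0.068
  Supplier S6: 0.11 × 0.24 = 0.0264
  Supplier S4: 0.11 × 0.02 = 0.0022
  Supplier S1: 0.38 × 0.172 = 0.06536
Normalizing constant = 0.16196.
The ratio is 0.0264 / 0.068 (the normalizer cancels) = 0.3882.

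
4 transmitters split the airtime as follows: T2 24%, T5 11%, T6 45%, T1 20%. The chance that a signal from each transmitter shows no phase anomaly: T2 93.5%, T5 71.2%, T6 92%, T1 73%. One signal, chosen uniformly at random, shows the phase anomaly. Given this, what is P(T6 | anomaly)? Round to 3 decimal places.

Taking complements, P(anomaly | each) = T2 0.065, T5 0.288, T6 0.08, T1 0.27.
Compute prior × likelihood for every hypothesis:
  T2: 0.24 × 0.065 = 0.0156
  T5: 0.11 × 0.288 = 0.03168
  T6: 0.45 × 0.08 = 0.036
  T1: 0.2 × 0.27 = 0.054
Normalizing constant = 0.13728.
P(T6 | evidence) = 0.036 / 0.13728 ≈ 0.262.

0.262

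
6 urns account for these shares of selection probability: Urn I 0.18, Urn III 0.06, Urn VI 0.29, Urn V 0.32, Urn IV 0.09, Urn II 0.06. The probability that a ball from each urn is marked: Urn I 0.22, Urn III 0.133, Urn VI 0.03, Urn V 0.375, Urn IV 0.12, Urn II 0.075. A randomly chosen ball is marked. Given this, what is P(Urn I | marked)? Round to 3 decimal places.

Unnormalized posteriors (prior × likelihood):
  Urn I: 0.18 × 0.22 = 0.0396
  Urn III: 0.06 × 0.133 = 0.00798
  Urn VI: 0.29 × 0.03 = 0.0087
  Urn V: 0.32 × 0.375 = 0.12
  Urn IV: 0.09 × 0.12 = 0.0108
  Urn II: 0.06 × 0.075 = 0.0045
Normalizing constant = 0.19158.
P(Urn I | evidence) = 0.0396 / 0.19158 ≈ 0.207.

0.207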